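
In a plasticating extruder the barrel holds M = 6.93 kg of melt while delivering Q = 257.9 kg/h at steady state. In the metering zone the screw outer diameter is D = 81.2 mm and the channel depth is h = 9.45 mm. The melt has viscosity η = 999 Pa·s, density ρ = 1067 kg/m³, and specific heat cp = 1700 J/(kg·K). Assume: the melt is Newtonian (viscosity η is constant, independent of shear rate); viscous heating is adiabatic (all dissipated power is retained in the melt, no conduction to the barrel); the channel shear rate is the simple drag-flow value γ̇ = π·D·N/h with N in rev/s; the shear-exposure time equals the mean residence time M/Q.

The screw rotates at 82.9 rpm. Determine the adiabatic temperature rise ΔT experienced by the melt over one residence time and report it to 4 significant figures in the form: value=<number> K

Throughput in SI: Q_s = 257.9 kg/h ÷ 3600 s/h = 0.0716389 kg/s
Mean residence time: t_res = M/Q_s = 6.93 kg / 0.0716389 kg/s = 96.7352 s
Convert to SI: D = 0.0812 m, h = 0.00945 m, N = 82.9/60 = 1.38167 rev/s
Shear rate: γ̇ = πDN/h = π·0.0812·1.38167/0.00945 = 37.2973 s⁻¹
Adiabatic rise: ΔT = η γ̇² t_res / (ρ cp) = 999·(37.2973)²·96.7352 / (1067·1700) = 74.1125 K

value=74.11 K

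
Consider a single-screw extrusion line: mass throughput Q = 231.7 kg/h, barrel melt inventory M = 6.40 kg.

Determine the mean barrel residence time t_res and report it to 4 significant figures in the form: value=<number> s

value=99.44 s

Convert throughput: Q = 231.7 kg/h = 231.7/3600 = 0.0643611 kg/s
Mean residence time: t_res = M/Q_s = 6.40 kg / 0.0643611 kg/s = 99.4389 s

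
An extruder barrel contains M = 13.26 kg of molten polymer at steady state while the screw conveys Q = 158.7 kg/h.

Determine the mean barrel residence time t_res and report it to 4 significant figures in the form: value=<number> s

Convert throughput: Q = 158.7 kg/h = 158.7/3600 = 0.0440833 kg/s
t_res = M / Q_s = 13.26 ÷ 0.0440833 = 300.794 s

value=300.8 s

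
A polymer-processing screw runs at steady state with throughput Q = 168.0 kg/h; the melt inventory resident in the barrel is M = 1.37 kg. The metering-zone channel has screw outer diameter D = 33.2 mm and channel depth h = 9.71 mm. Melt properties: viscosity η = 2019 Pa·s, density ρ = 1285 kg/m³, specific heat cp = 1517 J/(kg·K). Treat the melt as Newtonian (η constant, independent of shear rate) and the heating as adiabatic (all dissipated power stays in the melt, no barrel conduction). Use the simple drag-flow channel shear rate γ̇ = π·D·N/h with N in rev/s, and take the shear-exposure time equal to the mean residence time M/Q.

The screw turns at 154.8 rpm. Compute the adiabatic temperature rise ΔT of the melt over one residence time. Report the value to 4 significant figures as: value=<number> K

Convert throughput: Q = 168.0 kg/h = 168.0/3600 = 0.0466667 kg/s
Mean residence time: t_res = M/Q_s = 1.37 kg / 0.0466667 kg/s = 29.3571 s
D = 33.2 mm = 0.0332 m;  h = 9.71 mm = 0.00971 m;  N = 154.8 rpm / 60 = 2.58 rev/s
Shear rate: γ̇ = πDN/h = π·0.0332·2.58/0.00971 = 27.7133 s⁻¹
ΔT = η·γ̇²·t_res/(ρ·cp) = [2019 × 27.7133² × 29.3571] / [1285 × 1517] = 23.3528 K

value=23.35 K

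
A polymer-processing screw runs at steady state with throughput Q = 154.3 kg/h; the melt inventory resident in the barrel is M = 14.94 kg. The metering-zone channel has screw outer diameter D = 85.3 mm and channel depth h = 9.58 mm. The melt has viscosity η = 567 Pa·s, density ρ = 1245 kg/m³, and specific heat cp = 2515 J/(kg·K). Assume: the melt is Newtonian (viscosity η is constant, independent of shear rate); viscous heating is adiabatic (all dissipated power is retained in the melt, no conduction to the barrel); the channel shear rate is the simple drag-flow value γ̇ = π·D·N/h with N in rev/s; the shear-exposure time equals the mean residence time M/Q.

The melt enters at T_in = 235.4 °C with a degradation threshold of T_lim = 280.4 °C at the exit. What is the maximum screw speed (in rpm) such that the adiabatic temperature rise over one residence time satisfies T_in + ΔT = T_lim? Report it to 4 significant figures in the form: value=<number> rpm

value=57.27 rpm

Convert throughput: Q = 154.3 kg/h = 154.3/3600 = 0.0428611 kg/s
t_res = M / Q_s = 14.94 ÷ 0.0428611 = 348.568 s
Geometry in SI: D = 85.3 mm → 0.0853 m, h = 9.58 mm → 0.00958 m
ΔT_a = T_lim − T_in = 280.4 °C − 235.4 °C = 45 K
γ̇_max² = ΔT_a·ρ·cp / (η·t_res) = [45 × 1245 × 2515] / [567 × 348.568] = 712.934 s⁻²
γ̇_max = √712.934 = 26.7008 s⁻¹
Solve γ̇ = πDN/h for N: N_max = γ̇_max·h/(π·D) = 26.7008 × 0.00958 / (π × 0.0853) = 0.954534 rev/s = 57.272 rpm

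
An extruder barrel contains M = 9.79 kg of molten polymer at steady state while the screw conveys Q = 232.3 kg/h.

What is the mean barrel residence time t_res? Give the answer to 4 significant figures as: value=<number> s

value=151.7 s

Convert throughput: Q = 232.3 kg/h = 232.3/3600 = 0.0645278 kg/s
t_res = M / Q_s = 9.79 ÷ 0.0645278 = 151.718 s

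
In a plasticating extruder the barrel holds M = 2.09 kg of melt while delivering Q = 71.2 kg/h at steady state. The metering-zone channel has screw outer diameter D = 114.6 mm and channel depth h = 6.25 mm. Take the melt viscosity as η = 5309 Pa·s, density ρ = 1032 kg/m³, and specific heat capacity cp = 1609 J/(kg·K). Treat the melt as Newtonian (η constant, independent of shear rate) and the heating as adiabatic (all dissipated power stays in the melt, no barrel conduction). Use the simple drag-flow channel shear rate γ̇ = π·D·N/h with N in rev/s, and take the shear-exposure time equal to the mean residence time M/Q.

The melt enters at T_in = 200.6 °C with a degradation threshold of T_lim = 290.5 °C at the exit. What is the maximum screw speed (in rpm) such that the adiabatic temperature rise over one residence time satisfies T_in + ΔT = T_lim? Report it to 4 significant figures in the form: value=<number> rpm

Convert throughput: Q = 71.2 kg/h = 71.2/3600 = 0.0197778 kg/s
t_res = M / Q_s = 2.09 ÷ 0.0197778 = 105.674 s
Convert to metres: D = 0.1146 m, h = 0.00625 m
ΔT_a = T_lim − T_in = 290.5 − 200.6 = 89.9 K
Invert ΔT = ηγ̇²t_res/(ρcp) for γ̇: γ̇_max² = ΔT_a ρ cp / (η t_res) = 89.9·1032·1609 / (5309·105.674) = 266.081 s⁻²
γ̇_max = sqrt(266.081) = 16.312 s⁻¹
N_max = γ̇_max h / (πD) = 16.312·0.00625/(π·0.1146) = 0.283173 rev/s → ×60 = 16.9904 rpm

value=16.99 rpm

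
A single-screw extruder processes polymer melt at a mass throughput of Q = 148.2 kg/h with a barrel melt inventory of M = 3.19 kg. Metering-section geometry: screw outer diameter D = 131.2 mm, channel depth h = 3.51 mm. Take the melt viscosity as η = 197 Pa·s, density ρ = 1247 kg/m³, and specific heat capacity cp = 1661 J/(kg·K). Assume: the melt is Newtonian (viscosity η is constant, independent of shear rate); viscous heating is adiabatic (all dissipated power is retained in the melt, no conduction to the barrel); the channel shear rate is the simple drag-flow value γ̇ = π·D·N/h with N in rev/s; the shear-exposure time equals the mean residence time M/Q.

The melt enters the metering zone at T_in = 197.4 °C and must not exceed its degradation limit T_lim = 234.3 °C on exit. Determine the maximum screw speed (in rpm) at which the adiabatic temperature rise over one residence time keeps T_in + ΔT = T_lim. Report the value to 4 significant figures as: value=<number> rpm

value=36.15 rpm

Q_s = Q / 3600 = 148.2 / 3600 = 0.0411667 kg/s
Mean residence time: t_res = M/Q_s = 3.19 kg / 0.0411667 kg/s = 77.4899 s
Convert to metres: D = 0.1312 m, h = 0.00351 m
Allowable rise: ΔT_a = T_lim − T_in = 234.3 − 197.4 = 36.9 K
γ̇_max² = ΔT_a·ρ·cp / (η·t_res) = [36.9 × 1247 × 1661] / [197 × 77.4899] = 5006.7 s⁻²
γ̇_max = √5006.7 = 70.758 s⁻¹
N_max = γ̇_max h / (πD) = 70.758·0.00351/(π·0.1312) = 0.602558 rev/s → ×60 = 36.1535 rpm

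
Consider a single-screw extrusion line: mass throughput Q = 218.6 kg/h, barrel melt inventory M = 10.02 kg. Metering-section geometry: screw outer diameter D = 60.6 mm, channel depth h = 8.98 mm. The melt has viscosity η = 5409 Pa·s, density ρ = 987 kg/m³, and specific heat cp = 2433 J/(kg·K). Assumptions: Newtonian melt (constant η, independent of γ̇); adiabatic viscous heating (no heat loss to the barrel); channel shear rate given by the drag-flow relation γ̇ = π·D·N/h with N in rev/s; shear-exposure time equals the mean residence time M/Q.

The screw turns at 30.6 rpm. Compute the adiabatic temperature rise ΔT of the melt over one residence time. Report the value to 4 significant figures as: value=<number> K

Convert throughput: Q = 218.6 kg/h = 218.6/3600 = 0.0607222 kg/s
t_res = M / Q_s = 10.02 ÷ 0.0607222 = 165.014 s
Geometry in metres: D = 60.6 mm → 0.0606 m, h = 8.98 mm → 0.00898 m; screw speed N = 30.6 rpm = 0.51 rev/s
γ̇ = π D N / h = (π)(0.0606)(0.51) / 0.00898 = 10.8123 s⁻¹
Adiabatic rise: ΔT = η γ̇² t_res / (ρ cp) = 5409·(10.8123)²·165.014 / (987·2433) = 43.4521 K

value=43.45 K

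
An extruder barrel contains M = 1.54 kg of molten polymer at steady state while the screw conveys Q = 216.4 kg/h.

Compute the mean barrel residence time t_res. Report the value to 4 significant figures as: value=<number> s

value=25.62 s

Q_s = Q / 3600 = 216.4 / 3600 = 0.0601111 kg/s
t_res = M / Q_s = 1.54 ÷ 0.0601111 = 25.6192 s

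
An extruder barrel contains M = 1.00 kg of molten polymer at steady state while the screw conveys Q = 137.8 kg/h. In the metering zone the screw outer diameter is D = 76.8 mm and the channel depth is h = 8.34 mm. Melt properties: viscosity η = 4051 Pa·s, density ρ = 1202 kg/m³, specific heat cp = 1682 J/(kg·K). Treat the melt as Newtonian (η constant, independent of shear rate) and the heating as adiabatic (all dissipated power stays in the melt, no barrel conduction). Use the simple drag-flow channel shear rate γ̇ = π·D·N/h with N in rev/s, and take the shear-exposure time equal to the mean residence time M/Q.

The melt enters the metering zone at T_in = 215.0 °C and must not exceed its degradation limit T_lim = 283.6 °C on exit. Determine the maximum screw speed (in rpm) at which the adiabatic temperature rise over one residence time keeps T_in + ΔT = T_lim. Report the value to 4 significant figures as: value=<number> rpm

value=75.08 rpm

Convert throughput: Q = 137.8 kg/h = 137.8/3600 = 0.0382778 kg/s
t_res = M / Q_s = 1.00 ÷ 0.0382778 = 26.1248 s
Geometry in SI: D = 76.8 mm → 0.0768 m, h = 8.34 mm → 0.00834 m
Allowable rise: ΔT_a = T_lim − T_in = 283.6 − 215.0 = 68.6 K
γ̇_max² = ΔT_a·ρ·cp / (η·t_res) = [68.6 × 1202 × 1682] / [4051 × 26.1248] = 1310.51 s⁻²
γ̇_max = √1310.51 = 36.2009 s⁻¹
Solve γ̇ = πDN/h for N: N_max = γ̇_max·h/(π·D) = 36.2009 × 0.00834 / (π × 0.0768) = 1.25134 rev/s = 75.0803 rpm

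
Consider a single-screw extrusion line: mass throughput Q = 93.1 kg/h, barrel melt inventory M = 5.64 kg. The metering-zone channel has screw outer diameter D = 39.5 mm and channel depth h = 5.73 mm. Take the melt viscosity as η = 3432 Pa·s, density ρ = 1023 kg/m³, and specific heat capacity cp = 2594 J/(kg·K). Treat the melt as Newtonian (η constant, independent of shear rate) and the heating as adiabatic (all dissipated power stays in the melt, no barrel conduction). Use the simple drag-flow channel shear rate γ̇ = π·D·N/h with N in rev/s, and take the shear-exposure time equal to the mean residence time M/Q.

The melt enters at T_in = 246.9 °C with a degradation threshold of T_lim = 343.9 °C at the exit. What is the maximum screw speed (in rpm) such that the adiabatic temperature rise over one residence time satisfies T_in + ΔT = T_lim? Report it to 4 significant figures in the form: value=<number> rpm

Convert throughput: Q = 93.1 kg/h = 93.1/3600 = 0.0258611 kg/s
t_res = M / Q_s = 5.64 / 0.0258611 = 218.088 s
Geometry in SI: D = 39.5 mm → 0.0395 m, h = 5.73 mm → 0.00573 m
ΔT_a = T_lim − T_in = 343.9 − 246.9 = 97 K
Invert ΔT = ηγ̇²t_res/(ρcp) for γ̇: γ̇_max² = ΔT_a ρ cp / (η t_res) = 97·1023·2594 / (3432·218.088) = 343.905 s⁻²
Take the square root: γ̇_max = √(343.905) = 18.5447 s⁻¹
Solve γ̇ = πDN/h for N: N_max = γ̇_max·h/(π·D) = 18.5447 × 0.00573 / (π × 0.0395) = 0.856302 rev/s = 51.3781 rpm

value=51.38 rpm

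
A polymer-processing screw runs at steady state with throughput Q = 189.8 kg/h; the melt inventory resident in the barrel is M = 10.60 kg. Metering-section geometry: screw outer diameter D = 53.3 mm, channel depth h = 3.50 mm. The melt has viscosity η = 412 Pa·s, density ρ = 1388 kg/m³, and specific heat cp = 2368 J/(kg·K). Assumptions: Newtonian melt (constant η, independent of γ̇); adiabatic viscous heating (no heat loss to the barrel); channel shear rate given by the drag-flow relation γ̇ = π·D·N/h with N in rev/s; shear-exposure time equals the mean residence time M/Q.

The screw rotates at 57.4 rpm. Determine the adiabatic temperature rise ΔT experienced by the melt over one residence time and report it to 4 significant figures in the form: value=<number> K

value=52.79 K

Q_s = Q / 3600 = 189.8 / 3600 = 0.0527222 kg/s
t_res = M / Q_s = 10.60 / 0.0527222 = 201.054 s
Convert to SI: D = 0.0533 m, h = 0.0035 m, N = 57.4/60 = 0.956667 rev/s
γ̇ = π D N / h = (π)(0.0533)(0.956667) / 0.0035 = 45.7688 s⁻¹
ΔT = η·γ̇²·t_res/(ρ·cp) = [412 × 45.7688² × 201.054] / [1388 × 2368] = 52.7931 K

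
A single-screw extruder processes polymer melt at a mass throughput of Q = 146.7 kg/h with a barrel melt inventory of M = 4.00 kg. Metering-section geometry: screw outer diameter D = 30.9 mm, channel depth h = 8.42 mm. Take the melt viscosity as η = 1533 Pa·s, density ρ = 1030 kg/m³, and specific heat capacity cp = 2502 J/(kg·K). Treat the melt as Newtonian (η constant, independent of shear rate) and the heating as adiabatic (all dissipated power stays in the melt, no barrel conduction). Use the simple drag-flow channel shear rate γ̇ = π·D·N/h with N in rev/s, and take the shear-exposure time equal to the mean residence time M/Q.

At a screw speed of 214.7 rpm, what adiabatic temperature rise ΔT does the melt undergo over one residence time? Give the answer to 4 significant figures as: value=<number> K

value=99.38 K

Throughput in SI: Q_s = 146.7 kg/h ÷ 3600 s/h = 0.04075 kg/s
t_res = M / Q_s = 4.00 ÷ 0.04075 = 98.1595 s
Geometry in metres: D = 30.9 mm → 0.0309 m, h = 8.42 mm → 0.00842 m; screw speed N = 214.7 rpm = 3.57833 rev/s
Shear rate: γ̇ = πDN/h = π·0.0309·3.57833/0.00842 = 41.255 s⁻¹
ΔT = η·γ̇²·t_res/(ρ·cp) = [1533 × 41.255² × 98.1595] / [1030 × 2502] = 99.3812 K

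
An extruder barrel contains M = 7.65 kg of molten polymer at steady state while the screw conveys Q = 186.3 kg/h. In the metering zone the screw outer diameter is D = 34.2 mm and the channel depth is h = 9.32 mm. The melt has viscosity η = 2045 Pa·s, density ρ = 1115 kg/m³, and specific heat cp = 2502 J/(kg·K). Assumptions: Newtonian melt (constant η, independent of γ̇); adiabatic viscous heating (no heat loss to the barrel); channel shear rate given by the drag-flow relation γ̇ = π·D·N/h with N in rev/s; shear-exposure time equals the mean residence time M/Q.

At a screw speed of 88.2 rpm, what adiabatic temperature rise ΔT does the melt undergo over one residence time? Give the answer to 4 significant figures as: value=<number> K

Throughput in SI: Q_s = 186.3 kg/h ÷ 3600 s/h = 0.05175 kg/s
Mean residence time: t_res = M/Q_s = 7.65 kg / 0.05175 kg/s = 147.826 s
D = 34.2 mm = 0.0342 m;  h = 9.32 mm = 0.00932 m;  N = 88.2 rpm / 60 = 1.47 rev/s
γ̇ = π D N / h = (π)(0.0342)(1.47) / 0.00932 = 16.9464 s⁻¹
ΔT = η·γ̇²·t_res/(ρ·cp) = [2045 × 16.9464² × 147.826] / [1115 × 2502] = 31.1198 K

value=31.12 K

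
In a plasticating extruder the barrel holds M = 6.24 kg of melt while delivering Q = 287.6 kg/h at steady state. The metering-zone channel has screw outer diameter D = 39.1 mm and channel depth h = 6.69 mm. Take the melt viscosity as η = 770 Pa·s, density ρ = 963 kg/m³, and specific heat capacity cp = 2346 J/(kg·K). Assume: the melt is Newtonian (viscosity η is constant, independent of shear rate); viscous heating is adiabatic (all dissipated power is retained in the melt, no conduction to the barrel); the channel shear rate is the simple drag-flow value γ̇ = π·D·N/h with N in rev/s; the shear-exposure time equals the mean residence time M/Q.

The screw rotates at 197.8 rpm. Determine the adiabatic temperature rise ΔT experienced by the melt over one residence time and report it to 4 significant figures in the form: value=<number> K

Convert throughput: Q = 287.6 kg/h = 287.6/3600 = 0.0798889 kg/s
t_res = M / Q_s = 6.24 / 0.0798889 = 78.1085 s
Convert to SI: D = 0.0391 m, h = 0.00669 m, N = 197.8/60 = 3.29667 rev/s
γ̇ = π·D·N / h = π · 0.0391 · 3.29667 / 0.00669 = 60.5307 s⁻¹
Adiabatic rise: ΔT = η γ̇² t_res / (ρ cp) = 770·(60.5307)²·78.1085 / (963·2346) = 97.5407 K

value=97.54 K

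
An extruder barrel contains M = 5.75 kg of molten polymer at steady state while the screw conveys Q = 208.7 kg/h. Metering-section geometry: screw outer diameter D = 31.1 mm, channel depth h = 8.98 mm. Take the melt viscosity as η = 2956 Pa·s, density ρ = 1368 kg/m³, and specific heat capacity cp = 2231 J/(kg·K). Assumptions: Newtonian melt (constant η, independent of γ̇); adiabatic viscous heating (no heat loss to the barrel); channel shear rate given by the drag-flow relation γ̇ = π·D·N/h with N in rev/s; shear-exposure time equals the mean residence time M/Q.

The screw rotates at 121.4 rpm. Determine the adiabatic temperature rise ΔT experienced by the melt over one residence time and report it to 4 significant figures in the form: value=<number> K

value=46.56 K

Q_s = Q / 3600 = 208.7 / 3600 = 0.0579722 kg/s
t_res = M / Q_s = 5.75 ÷ 0.0579722 = 99.1854 s
D = 31.1 mm = 0.0311 m;  h = 8.98 mm = 0.00898 m;  N = 121.4 rpm / 60 = 2.02333 rev/s
γ̇ = π D N / h = (π)(0.0311)(2.02333) / 0.00898 = 22.0141 s⁻¹
ΔT = η·γ̇²·t_res / (ρ·cp) = 2956 · (22.0141)² · 99.1854 / (1368 · 2231) = 46.5553 K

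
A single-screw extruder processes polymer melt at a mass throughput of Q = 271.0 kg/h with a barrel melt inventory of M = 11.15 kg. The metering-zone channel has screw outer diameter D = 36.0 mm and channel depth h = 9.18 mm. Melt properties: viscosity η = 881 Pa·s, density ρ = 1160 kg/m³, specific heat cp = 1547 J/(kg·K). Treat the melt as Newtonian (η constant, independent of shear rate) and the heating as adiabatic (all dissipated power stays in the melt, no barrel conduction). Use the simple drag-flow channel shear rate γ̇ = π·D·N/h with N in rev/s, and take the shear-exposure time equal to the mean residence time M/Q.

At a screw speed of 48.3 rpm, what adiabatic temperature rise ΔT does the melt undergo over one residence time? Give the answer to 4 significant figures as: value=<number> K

value=7.152 K

Convert throughput: Q = 271.0 kg/h = 271.0/3600 = 0.0752778 kg/s
t_res = M / Q_s = 11.15 ÷ 0.0752778 = 148.118 s
Convert to SI: D = 0.036 m, h = 0.00918 m, N = 48.3/60 = 0.805 rev/s
Shear rate: γ̇ = πDN/h = π·0.036·0.805/0.00918 = 9.91758 s⁻¹
ΔT = η·γ̇²·t_res / (ρ·cp) = 881 · (9.91758)² · 148.118 / (1160 · 1547) = 7.15232 K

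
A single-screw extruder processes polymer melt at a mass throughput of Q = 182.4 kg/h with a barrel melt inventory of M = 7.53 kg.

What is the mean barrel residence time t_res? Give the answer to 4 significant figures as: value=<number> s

value=148.6 s

Throughput in SI: Q_s = 182.4 kg/h ÷ 3600 s/h = 0.0506667 kg/s
t_res = M / Q_s = 7.53 ÷ 0.0506667 = 148.618 s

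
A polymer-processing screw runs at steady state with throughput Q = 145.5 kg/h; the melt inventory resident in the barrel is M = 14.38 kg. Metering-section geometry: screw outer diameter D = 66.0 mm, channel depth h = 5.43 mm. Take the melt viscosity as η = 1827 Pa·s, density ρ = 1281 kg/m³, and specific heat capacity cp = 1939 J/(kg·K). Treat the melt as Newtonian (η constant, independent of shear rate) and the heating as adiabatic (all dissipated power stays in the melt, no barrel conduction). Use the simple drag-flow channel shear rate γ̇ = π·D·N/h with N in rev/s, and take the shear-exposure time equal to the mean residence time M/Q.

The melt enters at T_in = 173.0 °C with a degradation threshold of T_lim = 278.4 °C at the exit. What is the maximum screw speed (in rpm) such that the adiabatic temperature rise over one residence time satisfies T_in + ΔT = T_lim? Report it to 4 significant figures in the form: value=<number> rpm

Q_s = Q / 3600 = 145.5 / 3600 = 0.0404167 kg/s
t_res = M / Q_s = 14.38 ÷ 0.0404167 = 355.794 s
Convert to metres: D = 0.066 m, h = 0.00543 m
ΔT_a = T_lim − T_in = 278.4 °C − 173.0 °C = 105.4 K
Invert ΔT = ηγ̇²t_res/(ρcp) for γ̇: γ̇_max² = ΔT_a ρ cp / (η t_res) = 105.4·1281·1939 / (1827·355.794) = 402.745 s⁻²
γ̇_max = √402.745 = 20.0685 s⁻¹
N_max = γ̇_max h / (πD) = 20.0685·0.00543/(π·0.066) = 0.525559 rev/s → ×60 = 31.5335 rpm

value=31.53 rpm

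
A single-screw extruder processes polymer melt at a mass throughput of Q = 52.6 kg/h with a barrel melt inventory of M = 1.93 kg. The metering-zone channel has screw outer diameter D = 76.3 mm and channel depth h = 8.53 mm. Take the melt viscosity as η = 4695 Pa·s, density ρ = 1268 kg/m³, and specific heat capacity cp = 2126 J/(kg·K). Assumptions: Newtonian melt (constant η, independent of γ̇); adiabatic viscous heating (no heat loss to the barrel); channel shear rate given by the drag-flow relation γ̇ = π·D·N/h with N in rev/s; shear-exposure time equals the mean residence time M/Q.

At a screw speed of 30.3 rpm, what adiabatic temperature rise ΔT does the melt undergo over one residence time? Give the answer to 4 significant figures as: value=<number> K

Q_s = Q / 3600 = 52.6 / 3600 = 0.0146111 kg/s
Mean residence time: t_res = M/Q_s = 1.93 kg / 0.0146111 kg/s = 132.091 s
D = 76.3 mm = 0.0763 m;  h = 8.53 mm = 0.00853 m;  N = 30.3 rpm / 60 = 0.505 rev/s
γ̇ = π D N / h = (π)(0.0763)(0.505) / 0.00853 = 14.1911 s⁻¹
ΔT = η·γ̇²·t_res / (ρ·cp) = 4695 · (14.1911)² · 132.091 / (1268 · 2126) = 46.3298 K

value=46.33 K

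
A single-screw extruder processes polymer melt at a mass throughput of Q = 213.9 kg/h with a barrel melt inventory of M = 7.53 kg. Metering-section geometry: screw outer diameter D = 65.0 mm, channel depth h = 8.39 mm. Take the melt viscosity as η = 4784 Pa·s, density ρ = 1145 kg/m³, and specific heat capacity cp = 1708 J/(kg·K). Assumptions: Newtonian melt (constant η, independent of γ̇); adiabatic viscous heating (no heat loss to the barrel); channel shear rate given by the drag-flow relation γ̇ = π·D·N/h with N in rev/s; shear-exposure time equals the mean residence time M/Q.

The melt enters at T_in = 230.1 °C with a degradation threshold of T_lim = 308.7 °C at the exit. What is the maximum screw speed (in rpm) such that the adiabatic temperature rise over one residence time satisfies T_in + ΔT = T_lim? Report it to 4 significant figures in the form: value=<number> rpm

value=39.25 rpm

Q_s = Q / 3600 = 213.9 / 3600 = 0.0594167 kg/s
Mean residence time: t_res = M/Q_s = 7.53 kg / 0.0594167 kg/s = 126.732 s
Convert to metres: D = 0.065 m, h = 0.00839 m
ΔT_a = T_lim − T_in = 308.7 °C − 230.1 °C = 78.6 K
γ̇_max² = ΔT_a·ρ·cp / (η·t_res) = [78.6 × 1145 × 1708] / [4784 × 126.732] = 253.535 s⁻²
Take the square root: γ̇_max = √(253.535) = 15.9228 s⁻¹
N_max = γ̇_max·h / (π·D) = 15.9228 · 0.00839 / (π · 0.065) = 0.654211 rev/s = 39.2527 rpm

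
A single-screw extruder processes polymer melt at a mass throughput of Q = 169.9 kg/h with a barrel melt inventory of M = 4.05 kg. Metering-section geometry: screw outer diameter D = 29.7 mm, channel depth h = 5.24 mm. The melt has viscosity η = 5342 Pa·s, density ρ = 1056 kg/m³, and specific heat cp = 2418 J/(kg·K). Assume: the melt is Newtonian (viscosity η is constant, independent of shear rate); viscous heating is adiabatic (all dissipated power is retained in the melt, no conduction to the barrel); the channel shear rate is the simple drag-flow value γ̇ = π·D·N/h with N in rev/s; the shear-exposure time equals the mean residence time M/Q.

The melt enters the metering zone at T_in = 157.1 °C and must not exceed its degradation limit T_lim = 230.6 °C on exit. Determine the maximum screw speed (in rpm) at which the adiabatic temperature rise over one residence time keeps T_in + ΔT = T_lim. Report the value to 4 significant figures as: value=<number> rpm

value=68.18 rpm

Convert throughput: Q = 169.9 kg/h = 169.9/3600 = 0.0471944 kg/s
t_res = M / Q_s = 4.05 / 0.0471944 = 85.8152 s
Geometry in SI: D = 29.7 mm → 0.0297 m, h = 5.24 mm → 0.00524 m
ΔT_a = T_lim − T_in = 230.6 °C − 157.1 °C = 73.5 K
Invert ΔT = ηγ̇²t_res/(ρcp) for γ̇: γ̇_max² = ΔT_a ρ cp / (η t_res) = 73.5·1056·2418 / (5342·85.8152) = 409.392 s⁻²
Take the square root: γ̇_max = √(409.392) = 20.2334 s⁻¹
Solve γ̇ = πDN/h for N: N_max = γ̇_max·h/(π·D) = 20.2334 × 0.00524 / (π × 0.0297) = 1.1363 rev/s = 68.1783 rpm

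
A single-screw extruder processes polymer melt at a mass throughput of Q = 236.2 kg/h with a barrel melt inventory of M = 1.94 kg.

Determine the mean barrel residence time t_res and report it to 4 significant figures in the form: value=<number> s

Q_s = Q / 3600 = 236.2 / 3600 = 0.0656111 kg/s
Mean residence time: t_res = M/Q_s = 1.94 kg / 0.0656111 kg/s = 29.5682 s

value=29.57 s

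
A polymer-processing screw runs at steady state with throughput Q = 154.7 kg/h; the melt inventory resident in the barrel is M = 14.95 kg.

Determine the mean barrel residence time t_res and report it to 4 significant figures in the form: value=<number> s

value=347.9 s

Convert throughput: Q = 154.7 kg/h = 154.7/3600 = 0.0429722 kg/s
t_res = M / Q_s = 14.95 ÷ 0.0429722 = 347.899 s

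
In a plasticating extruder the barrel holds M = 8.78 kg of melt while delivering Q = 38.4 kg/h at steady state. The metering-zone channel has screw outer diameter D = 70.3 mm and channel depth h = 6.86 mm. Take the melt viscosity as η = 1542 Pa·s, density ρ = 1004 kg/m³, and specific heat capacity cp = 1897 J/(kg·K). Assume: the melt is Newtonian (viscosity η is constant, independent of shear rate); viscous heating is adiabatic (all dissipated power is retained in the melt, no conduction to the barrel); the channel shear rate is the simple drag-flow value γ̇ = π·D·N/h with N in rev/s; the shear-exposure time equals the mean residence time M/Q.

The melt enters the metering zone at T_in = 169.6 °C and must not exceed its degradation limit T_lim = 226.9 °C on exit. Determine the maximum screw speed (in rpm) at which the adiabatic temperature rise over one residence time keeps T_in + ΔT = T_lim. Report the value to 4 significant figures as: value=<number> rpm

Q_s = Q / 3600 = 38.4 / 3600 = 0.0106667 kg/s
t_res = M / Q_s = 8.78 / 0.0106667 = 823.125 s
Convert to metres: D = 0.0703 m, h = 0.00686 m
ΔT_a = T_lim − T_in = 226.9 − 169.6 = 57.3 K
γ̇_max² = ΔT_a·ρ·cp / (η·t_res) = [57.3 × 1004 × 1897] / [1542 × 823.125] = 85.9816 s⁻²
γ̇_max = sqrt(85.9816) = 9.27263 s⁻¹
N_max = γ̇_max h / (πD) = 9.27263·0.00686/(π·0.0703) = 0.288019 rev/s → ×60 = 17.2812 rpm

value=17.28 rpm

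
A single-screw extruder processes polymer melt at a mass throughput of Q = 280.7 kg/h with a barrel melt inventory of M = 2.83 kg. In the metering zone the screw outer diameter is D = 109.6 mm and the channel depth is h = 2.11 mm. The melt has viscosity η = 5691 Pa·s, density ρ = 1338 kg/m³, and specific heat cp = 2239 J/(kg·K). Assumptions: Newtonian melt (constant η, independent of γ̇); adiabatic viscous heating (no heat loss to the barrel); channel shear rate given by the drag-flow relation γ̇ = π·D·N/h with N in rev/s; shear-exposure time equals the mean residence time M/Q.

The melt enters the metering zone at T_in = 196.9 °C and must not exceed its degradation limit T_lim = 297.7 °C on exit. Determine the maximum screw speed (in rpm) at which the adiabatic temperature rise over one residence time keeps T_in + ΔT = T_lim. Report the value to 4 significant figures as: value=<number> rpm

value=14.06 rpm

Q_s = Q / 3600 = 280.7 / 3600 = 0.0779722 kg/s
t_res = M / Q_s = 2.83 / 0.0779722 = 36.295 s
Convert to metres: D = 0.1096 m, h = 0.00211 m
ΔT_a = T_lim − T_in = 297.7 °C − 196.9 °C = 100.8 K
Invert ΔT = ηγ̇²t_res/(ρcp) for γ̇: γ̇_max² = ΔT_a ρ cp / (η t_res) = 100.8·1338·2239 / (5691·36.295) = 1461.96 s⁻²
γ̇_max = sqrt(1461.96) = 38.2356 s⁻¹
N_max = γ̇_max·h / (π·D) = 38.2356 · 0.00211 / (π · 0.1096) = 0.234309 rev/s = 14.0586 rpm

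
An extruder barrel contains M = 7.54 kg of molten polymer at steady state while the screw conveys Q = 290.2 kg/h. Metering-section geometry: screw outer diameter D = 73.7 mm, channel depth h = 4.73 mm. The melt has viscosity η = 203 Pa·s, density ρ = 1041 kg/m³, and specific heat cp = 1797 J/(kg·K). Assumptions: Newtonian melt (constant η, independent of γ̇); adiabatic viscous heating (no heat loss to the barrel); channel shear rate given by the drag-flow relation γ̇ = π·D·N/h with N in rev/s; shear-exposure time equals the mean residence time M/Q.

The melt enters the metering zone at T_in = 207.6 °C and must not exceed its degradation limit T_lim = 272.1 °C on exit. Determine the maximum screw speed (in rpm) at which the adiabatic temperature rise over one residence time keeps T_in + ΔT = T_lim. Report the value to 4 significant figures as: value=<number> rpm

Q_s = Q / 3600 = 290.2 / 3600 = 0.0806111 kg/s
Mean residence time: t_res = M/Q_s = 7.54 kg / 0.0806111 kg/s = 93.5355 s
D = 73.7 mm = 0.0737 m;  h = 4.73 mm = 0.00473 m
ΔT_a = T_lim − T_in = 272.1 − 207.6 = 64.5 K
γ̇_max² = ΔT_a·ρ·cp / (η·t_res) = [64.5 × 1041 × 1797] / [203 × 93.5355] = 6354.57 s⁻²
γ̇_max = √6354.57 = 79.7155 s⁻¹
N_max = γ̇_max·h / (π·D) = 79.7155 · 0.00473 / (π · 0.0737) = 1.6285 rev/s = 97.7098 rpm

value=97.71 rpm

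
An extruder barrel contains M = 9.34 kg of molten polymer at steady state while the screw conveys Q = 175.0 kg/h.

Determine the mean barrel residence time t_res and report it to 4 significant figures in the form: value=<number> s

value=192.1 s

Convert throughput: Q = 175.0 kg/h = 175.0/3600 = 0.0486111 kg/s
t_res = M / Q_s = 9.34 / 0.0486111 = 192.137 s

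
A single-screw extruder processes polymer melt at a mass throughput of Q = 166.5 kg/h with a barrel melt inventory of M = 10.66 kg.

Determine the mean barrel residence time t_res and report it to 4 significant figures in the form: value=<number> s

value=230.5 s

Throughput in SI: Q_s = 166.5 kg/h ÷ 3600 s/h = 0.04625 kg/s
t_res = M / Q_s = 10.66 / 0.04625 = 230.486 s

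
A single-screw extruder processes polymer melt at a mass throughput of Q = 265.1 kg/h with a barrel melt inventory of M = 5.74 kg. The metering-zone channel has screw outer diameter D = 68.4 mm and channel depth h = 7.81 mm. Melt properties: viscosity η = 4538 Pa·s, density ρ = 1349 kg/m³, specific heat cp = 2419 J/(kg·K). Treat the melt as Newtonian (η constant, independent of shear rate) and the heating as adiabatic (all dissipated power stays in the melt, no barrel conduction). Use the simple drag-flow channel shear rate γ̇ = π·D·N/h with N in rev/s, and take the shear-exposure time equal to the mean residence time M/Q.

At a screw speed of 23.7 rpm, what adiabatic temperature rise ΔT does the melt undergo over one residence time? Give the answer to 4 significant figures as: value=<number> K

value=12.80 K

Q_s = Q / 3600 = 265.1 / 3600 = 0.0736389 kg/s
t_res = M / Q_s = 5.74 ÷ 0.0736389 = 77.9479 s
D = 68.4 mm = 0.0684 m;  h = 7.81 mm = 0.00781 m;  N = 23.7 rpm / 60 = 0.395 rev/s
γ̇ = π·D·N / h = π · 0.0684 · 0.395 / 0.00781 = 10.8681 s⁻¹
Adiabatic rise: ΔT = η γ̇² t_res / (ρ cp) = 4538·(10.8681)²·77.9479 / (1349·2419) = 12.8034 K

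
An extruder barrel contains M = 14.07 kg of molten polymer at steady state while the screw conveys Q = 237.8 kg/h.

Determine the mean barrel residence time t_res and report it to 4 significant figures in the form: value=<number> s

value=213.0 s

Convert throughput: Q = 237.8 kg/h = 237.8/3600 = 0.0660556 kg/s
t_res = M / Q_s = 14.07 / 0.0660556 = 213.003 s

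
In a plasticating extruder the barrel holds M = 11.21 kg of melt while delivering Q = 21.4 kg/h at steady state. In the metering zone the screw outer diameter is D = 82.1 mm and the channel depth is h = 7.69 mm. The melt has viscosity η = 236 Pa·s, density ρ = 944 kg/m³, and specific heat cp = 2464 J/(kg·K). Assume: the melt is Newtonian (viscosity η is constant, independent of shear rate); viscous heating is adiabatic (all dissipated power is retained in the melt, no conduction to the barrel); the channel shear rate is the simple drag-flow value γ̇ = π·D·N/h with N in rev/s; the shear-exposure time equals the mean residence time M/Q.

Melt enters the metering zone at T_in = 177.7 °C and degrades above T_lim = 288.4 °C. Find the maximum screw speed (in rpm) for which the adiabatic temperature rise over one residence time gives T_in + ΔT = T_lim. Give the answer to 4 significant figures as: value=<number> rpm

Throughput in SI: Q_s = 21.4 kg/h ÷ 3600 s/h = 0.00594444 kg/s
t_res = M / Q_s = 11.21 / 0.00594444 = 1885.79 s
Geometry in SI: D = 82.1 mm → 0.0821 m, h = 7.69 mm → 0.00769 m
ΔT_a = T_lim − T_in = 288.4 − 177.7 = 110.7 K
γ̇_max² = ΔT_a·ρ·cp/(η·t_res) = 110.7·944·2464/(236·1885.79) = 578.567 s⁻²
γ̇_max = √578.567 = 24.0534 s⁻¹
N_max = γ̇_max·h / (π·D) = 24.0534 · 0.00769 / (π · 0.0821) = 0.71715 rev/s = 43.029 rpm

value=43.03 rpm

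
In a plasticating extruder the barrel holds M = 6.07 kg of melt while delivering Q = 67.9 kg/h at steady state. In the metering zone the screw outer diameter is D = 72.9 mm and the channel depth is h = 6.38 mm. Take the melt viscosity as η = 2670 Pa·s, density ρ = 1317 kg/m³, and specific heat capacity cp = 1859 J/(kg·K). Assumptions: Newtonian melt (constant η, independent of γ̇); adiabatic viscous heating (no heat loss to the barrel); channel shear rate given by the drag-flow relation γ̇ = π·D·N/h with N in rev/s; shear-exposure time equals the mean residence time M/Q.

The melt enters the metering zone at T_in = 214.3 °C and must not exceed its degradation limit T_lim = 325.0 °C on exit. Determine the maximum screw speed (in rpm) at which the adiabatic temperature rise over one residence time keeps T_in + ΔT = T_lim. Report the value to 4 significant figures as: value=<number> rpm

Convert throughput: Q = 67.9 kg/h = 67.9/3600 = 0.0188611 kg/s
t_res = M / Q_s = 6.07 ÷ 0.0188611 = 321.826 s
D = 72.9 mm = 0.0729 m;  h = 6.38 mm = 0.00638 m
ΔT_a = T_lim − T_in = 325.0 °C − 214.3 °C = 110.7 K
γ̇_max² = ΔT_a·ρ·cp / (η·t_res) = [110.7 × 1317 × 1859] / [2670 × 321.826] = 315.413 s⁻²
γ̇_max = √315.413 = 17.7599 s⁻¹
N_max = γ̇_max·h / (π·D) = 17.7599 · 0.00638 / (π · 0.0729) = 0.494747 rev/s = 29.6848 rpm

value=29.68 rpm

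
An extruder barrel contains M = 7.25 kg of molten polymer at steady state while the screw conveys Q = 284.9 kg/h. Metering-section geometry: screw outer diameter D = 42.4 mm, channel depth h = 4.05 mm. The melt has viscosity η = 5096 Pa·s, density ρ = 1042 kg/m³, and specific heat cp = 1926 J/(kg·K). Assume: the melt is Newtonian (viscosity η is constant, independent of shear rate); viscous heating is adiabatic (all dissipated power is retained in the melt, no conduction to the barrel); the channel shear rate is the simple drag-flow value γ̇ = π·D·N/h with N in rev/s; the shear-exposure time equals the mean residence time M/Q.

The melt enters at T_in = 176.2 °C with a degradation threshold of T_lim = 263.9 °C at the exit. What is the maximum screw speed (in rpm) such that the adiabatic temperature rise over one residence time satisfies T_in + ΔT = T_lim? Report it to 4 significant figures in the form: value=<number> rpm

value=35.42 rpm

Q_s = Q / 3600 = 284.9 / 3600 = 0.0791389 kg/s
t_res = M / Q_s = 7.25 / 0.0791389 = 91.6111 s
Geometry in SI: D = 42.4 mm → 0.0424 m, h = 4.05 mm → 0.00405 m
ΔT_a = T_lim − T_in = 263.9 − 176.2 = 87.7 K
γ̇_max² = ΔT_a·ρ·cp/(η·t_res) = 87.7·1042·1926/(5096·91.6111) = 377.004 s⁻²
Take the square root: γ̇_max = √(377.004) = 19.4166 s⁻¹
N_max = γ̇_max·h / (π·D) = 19.4166 · 0.00405 / (π · 0.0424) = 0.590354 rev/s = 35.4212 rpm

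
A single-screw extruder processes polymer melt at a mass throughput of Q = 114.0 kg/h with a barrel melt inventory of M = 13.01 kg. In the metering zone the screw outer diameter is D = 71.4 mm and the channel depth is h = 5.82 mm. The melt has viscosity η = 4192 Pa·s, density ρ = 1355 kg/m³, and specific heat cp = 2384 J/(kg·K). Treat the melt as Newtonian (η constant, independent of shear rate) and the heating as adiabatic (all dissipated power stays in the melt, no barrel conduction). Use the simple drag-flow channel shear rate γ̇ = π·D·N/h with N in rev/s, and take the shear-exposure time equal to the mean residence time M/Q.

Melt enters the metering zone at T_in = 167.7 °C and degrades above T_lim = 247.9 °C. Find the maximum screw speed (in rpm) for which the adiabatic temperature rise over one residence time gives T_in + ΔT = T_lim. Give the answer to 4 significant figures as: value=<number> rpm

Throughput in SI: Q_s = 114.0 kg/h ÷ 3600 s/h = 0.0316667 kg/s
Mean residence time: t_res = M/Q_s = 13.01 kg / 0.0316667 kg/s = 410.842 s
Convert to metres: D = 0.0714 m, h = 0.00582 m
ΔT_a = T_lim − T_in = 247.9 − 167.7 = 80.2 K
γ̇_max² = ΔT_a·ρ·cp / (η·t_res) = [80.2 × 1355 × 2384] / [4192 × 410.842] = 150.426 s⁻²
γ̇_max = √150.426 = 12.2648 s⁻¹
Solve γ̇ = πDN/h for N: N_max = γ̇_max·h/(π·D) = 12.2648 × 0.00582 / (π × 0.0714) = 0.318227 rev/s = 19.0936 rpm

value=19.09 rpm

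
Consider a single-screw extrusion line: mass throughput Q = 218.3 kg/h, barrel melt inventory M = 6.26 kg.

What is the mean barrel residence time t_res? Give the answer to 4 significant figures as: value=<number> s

value=103.2 s

Q_s = Q / 3600 = 218.3 / 3600 = 0.0606389 kg/s
Mean residence time: t_res = M/Q_s = 6.26 kg / 0.0606389 kg/s = 103.234 s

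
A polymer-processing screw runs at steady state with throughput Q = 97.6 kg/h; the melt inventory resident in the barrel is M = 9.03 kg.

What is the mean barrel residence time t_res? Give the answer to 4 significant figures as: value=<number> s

Q_s = Q / 3600 = 97.6 / 3600 = 0.0271111 kg/s
Mean residence time: t_res = M/Q_s = 9.03 kg / 0.0271111 kg/s = 333.074 s

value=333.1 s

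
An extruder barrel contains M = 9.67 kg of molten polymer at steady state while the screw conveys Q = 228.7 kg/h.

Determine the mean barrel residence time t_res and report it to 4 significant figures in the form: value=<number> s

Convert throughput: Q = 228.7 kg/h = 228.7/3600 = 0.0635278 kg/s
Mean residence time: t_res = M/Q_s = 9.67 kg / 0.0635278 kg/s = 152.217 s

value=152.2 s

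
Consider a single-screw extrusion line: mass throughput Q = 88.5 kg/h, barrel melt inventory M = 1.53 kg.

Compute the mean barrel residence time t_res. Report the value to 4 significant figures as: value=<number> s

value=62.24 s

Convert throughput: Q = 88.5 kg/h = 88.5/3600 = 0.0245833 kg/s
Mean residence time: t_res = M/Q_s = 1.53 kg / 0.0245833 kg/s = 62.2373 s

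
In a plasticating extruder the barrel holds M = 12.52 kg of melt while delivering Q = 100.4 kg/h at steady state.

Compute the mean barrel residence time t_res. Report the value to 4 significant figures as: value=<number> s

Q_s = Q / 3600 = 100.4 / 3600 = 0.0278889 kg/s
t_res = M / Q_s = 12.52 ÷ 0.0278889 = 448.924 s

value=448.9 s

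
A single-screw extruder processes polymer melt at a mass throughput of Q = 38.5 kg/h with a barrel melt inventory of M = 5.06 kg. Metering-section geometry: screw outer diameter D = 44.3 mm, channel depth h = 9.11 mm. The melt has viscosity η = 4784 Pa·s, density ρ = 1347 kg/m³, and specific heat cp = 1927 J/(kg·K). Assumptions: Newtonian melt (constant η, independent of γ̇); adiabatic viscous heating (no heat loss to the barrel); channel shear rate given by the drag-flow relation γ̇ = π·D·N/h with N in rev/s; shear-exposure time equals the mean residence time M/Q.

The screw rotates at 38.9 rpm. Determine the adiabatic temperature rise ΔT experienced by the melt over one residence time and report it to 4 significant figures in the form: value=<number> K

Q_s = Q / 3600 = 38.5 / 3600 = 0.0106944 kg/s
t_res = M / Q_s = 5.06 / 0.0106944 = 473.143 s
Geometry in metres: D = 44.3 mm → 0.0443 m, h = 9.11 mm → 0.00911 m; screw speed N = 38.9 rpm = 0.648333 rev/s
γ̇ = π·D·N / h = π · 0.0443 · 0.648333 / 0.00911 = 9.90452 s⁻¹
Adiabatic rise: ΔT = η γ̇² t_res / (ρ cp) = 4784·(9.90452)²·473.143 / (1347·1927) = 85.5463 K

value=85.55 K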